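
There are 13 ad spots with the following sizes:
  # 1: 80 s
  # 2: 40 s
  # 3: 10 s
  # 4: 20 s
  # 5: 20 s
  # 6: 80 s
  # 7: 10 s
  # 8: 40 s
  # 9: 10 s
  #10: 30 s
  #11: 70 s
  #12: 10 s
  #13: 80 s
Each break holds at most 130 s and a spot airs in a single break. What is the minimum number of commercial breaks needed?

Total = 80 + 80 + 80 + 70 + 40 + 40 + 30 + 20 + 20 + 10 + 10 + 10 + 10 = 500 s.
Lower bound: ⌈500/130⌉ = 4 commercial breaks.
A packing using 4 commercial breaks:
  break 1: 80 + 40 + 10 = 130
  break 2: 80 + 40 + 10 = 130
  break 3: 80 + 30 + 20 = 130
  break 4: 70 + 20 + 10 + 10 = 110
This matches the lower bound, so 4 is optimal.

4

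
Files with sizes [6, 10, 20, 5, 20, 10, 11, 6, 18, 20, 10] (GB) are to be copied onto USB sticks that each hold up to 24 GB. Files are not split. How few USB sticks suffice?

7

Total = 20 + 20 + 20 + 18 + 11 + 10 + 10 + 10 + 6 + 6 + 5 = 136 GB.
Lower bound: ⌈136/24⌉ = 6 USB sticks.
A packing using 7 USB sticks:
  USB stick 1: 20 = 20
  USB stick 2: 20 = 20
  USB stick 3: 20 = 20
  USB stick 4: 18 + 6 = 24
  USB stick 5: 11 + 10 = 21
  USB stick 6: 10 + 10 = 20
  USB stick 7: 6 + 5 = 11
No arrangement into 6 USB sticks stays within capacity, so 7 is optimal.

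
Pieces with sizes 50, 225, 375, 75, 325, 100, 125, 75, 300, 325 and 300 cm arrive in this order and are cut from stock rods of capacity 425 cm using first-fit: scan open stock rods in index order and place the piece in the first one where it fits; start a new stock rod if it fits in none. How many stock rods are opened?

6

  50 → stock rod 1 (new)  [load 50/425]
  225 → stock rod 1  [load 275/425]
  375 → stock rod 2 (new)  [load 375/425]
  75 → stock rod 1  [load 350/425]
  325 → stock rod 3 (new)  [load 325/425]
  100 → stock rod 3  [load 425/425]
  125 → stock rod 4 (new)  [load 125/425]
  75 → stock rod 1  [load 425/425]
  300 → stock rod 4  [load 425/425]
  325 → stock rod 5 (new)  [load 325/425]
  300 → stock rod 6 (new)  [load 300/425]
6 stock rods opened.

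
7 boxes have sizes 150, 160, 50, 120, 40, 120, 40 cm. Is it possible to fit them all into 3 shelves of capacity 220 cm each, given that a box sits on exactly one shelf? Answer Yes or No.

Total = 680 cm; ⌈680/220⌉ = 4.
At least 4 shelves are required, but only 3 are allowed.

No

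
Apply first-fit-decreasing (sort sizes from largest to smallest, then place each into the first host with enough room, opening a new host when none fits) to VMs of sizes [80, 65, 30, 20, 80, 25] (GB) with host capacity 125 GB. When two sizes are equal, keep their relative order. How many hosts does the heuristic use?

Sorted descending: 80, 80, 65, 30, 25, 20.
  80 → host 1 (new)  [load 80/125]
  80 → host 2 (new)  [load 80/125]
  65 → host 3 (new)  [load 65/125]
  30 → host 1  [load 110/125]
  25 → host 2  [load 105/125]
  20 → host 2  [load 125/125]
3 hosts opened.

3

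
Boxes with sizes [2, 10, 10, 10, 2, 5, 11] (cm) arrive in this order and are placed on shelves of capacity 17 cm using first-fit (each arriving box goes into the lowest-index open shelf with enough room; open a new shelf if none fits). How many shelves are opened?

4

  2 → shelf 1 (new)  [load 2/17]
  10 → shelf 1  [load 12/17]
  10 → shelf 2 (new)  [load 10/17]
  10 → shelf 3 (new)  [load 10/17]
  2 → shelf 1  [load 14/17]
  5 → shelf 2  [load 15/17]
  11 → shelf 4 (new)  [load 11/17]
4 shelves opened.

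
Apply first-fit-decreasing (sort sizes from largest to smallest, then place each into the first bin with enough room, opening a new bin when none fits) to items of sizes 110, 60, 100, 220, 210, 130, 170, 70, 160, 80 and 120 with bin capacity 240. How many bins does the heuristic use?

7

Sorted descending: 220, 210, 170, 160, 130, 120, 110, 100, 80, 70, 60.
  220 → bin 1 (new)  [load 220/240]
  210 → bin 2 (new)  [load 210/240]
  170 → bin 3 (new)  [load 170/240]
  160 → bin 4 (new)  [load 160/240]
  130 → bin 5 (new)  [load 130/240]
  120 → bin 6 (new)  [load 120/240]
  110 → bin 5  [load 240/240]
  100 → bin 6  [load 220/240]
  80 → bin 4  [load 240/240]
  70 → bin 3  [load 240/240]
  60 → bin 7 (new)  [load 60/240]
7 bins opened.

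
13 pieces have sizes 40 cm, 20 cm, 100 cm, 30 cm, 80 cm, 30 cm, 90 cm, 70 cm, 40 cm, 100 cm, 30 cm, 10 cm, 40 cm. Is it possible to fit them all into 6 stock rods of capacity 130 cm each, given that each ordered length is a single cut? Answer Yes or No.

Yes

A valid assignment using 6 stock rods:
  stock rod 1: 100 + 30 = 130
  stock rod 2: 100 + 30 = 130
  stock rod 3: 90 + 40 = 130
  stock rod 4: 80 + 40 + 10 = 130
  stock rod 5: 70 + 40 + 20 = 130
  stock rod 6: 30 = 30
Every load is within 130 cm, so 6 stock rods suffice.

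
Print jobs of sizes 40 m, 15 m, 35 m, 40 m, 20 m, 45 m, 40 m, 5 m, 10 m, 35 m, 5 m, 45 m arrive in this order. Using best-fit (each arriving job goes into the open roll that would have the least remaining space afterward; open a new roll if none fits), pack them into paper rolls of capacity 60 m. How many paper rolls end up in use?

  40 → roll 1 (new)  [load 40/60]
  15 → roll 1  [load 55/60]
  35 → roll 2 (new)  [load 35/60]
  40 → roll 3 (new)  [load 40/60]
  20 → roll 3  [load 60/60]
  45 → roll 4 (new)  [load 45/60]
  40 → roll 5 (new)  [load 40/60]
  5 → roll 1  [load 60/60]
  10 → roll 4  [load 55/60]
  35 → roll 6 (new)  [load 35/60]
  5 → roll 4  [load 60/60]
  45 → roll 7 (new)  [load 45/60]
7 paper rolls opened.

7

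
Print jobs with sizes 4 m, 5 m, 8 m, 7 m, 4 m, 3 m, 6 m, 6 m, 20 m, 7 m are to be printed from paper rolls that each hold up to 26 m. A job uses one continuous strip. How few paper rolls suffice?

3

Total = 20 + 8 + 7 + 7 + 6 + 6 + 5 + 4 + 4 + 3 = 70 m.
Lower bound: ⌈70/26⌉ = 3 paper rolls.
A packing using 3 paper rolls:
  roll 1: 20 + 6 = 26
  roll 2: 8 + 7 + 7 + 4 = 26
  roll 3: 6 + 5 + 4 + 3 = 18
This matches the lower bound, so 3 is optimal.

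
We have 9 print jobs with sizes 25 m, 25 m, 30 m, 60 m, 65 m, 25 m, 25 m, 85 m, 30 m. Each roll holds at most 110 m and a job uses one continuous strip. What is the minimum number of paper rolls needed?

Total = 85 + 65 + 60 + 30 + 30 + 25 + 25 + 25 + 25 = 370 m.
Lower bound: ⌈370/110⌉ = 4 paper rolls.
A packing using 4 paper rolls:
  roll 1: 85 + 25 = 110
  roll 2: 65 + 30 = 95
  roll 3: 60 + 30 = 90
  roll 4: 25 + 25 + 25 = 75
This matches the lower bound, so 4 is optimal.

4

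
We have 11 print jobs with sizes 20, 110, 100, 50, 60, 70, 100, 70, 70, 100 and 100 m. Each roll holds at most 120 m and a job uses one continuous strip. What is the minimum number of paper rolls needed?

Total = 110 + 100 + 100 + 100 + 100 + 70 + 70 + 70 + 60 + 50 + 20 = 850 m.
Lower bound: ⌈850/120⌉ = 8 paper rolls.
A packing using 9 paper rolls:
  roll 1: 110 = 110
  roll 2: 100 + 20 = 120
  roll 3: 100 = 100
  roll 4: 100 = 100
  roll 5: 100 = 100
  roll 6: 70 + 50 = 120
  roll 7: 70 = 70
  roll 8: 70 = 70
  roll 9: 60 = 60
No arrangement into 8 paper rolls stays within capacity, so 9 is optimal.

9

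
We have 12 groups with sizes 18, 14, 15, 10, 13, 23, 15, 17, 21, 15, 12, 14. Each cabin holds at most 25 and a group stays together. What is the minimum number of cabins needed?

10

Total = 23 + 21 + 18 + 17 + 15 + 15 + 15 + 14 + 14 + 13 + 12 + 10 = 187.
Lower bound: ⌈187/25⌉ = 8 cabins.
Also, 10 groups each exceed 25/2, and no two of those can share a cabin, so at least 10 cabins are needed.
A packing using 10 cabins:
  cabin 1: 23 = 23
  cabin 2: 21 = 21
  cabin 3: 18 = 18
  cabin 4: 17 = 17
  cabin 5: 15 + 10 = 25
  cabin 6: 15 = 15
  cabin 7: 15 = 15
  cabin 8: 14 = 14
  cabin 9: 14 = 14
  cabin 10: 13 + 12 = 25
This matches the lower bound, so 10 is optimal.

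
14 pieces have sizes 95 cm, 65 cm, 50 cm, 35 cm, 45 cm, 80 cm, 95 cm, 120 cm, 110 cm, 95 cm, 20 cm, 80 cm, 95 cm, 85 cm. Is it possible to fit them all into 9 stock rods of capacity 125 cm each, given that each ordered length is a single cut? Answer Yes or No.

Total = 1070 cm; ⌈1070/125⌉ = 9.
10 pieces each exceed half the capacity and cannot share a stock rod, forcing at least 10 stock rods.
At least 10 stock rods are required, but only 9 are allowed.

No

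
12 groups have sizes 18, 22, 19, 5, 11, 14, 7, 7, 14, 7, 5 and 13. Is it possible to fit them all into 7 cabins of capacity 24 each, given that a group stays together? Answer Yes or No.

Yes

A valid assignment using 7 cabins:
  cabin 1: 22 = 22
  cabin 2: 19 + 5 = 24
  cabin 3: 18 + 5 = 23
  cabin 4: 14 + 7 = 21
  cabin 5: 14 + 7 = 21
  cabin 6: 13 + 11 = 24
  cabin 7: 7 = 7
Every load is within 24, so 7 cabins suffice.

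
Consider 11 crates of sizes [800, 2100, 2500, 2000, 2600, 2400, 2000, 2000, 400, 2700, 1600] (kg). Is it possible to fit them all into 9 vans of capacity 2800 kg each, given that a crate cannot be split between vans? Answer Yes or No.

A valid assignment using 9 vans:
  van 1: 2700 = 2700
  van 2: 2600 = 2600
  van 3: 2500 = 2500
  van 4: 2400 + 400 = 2800
  van 5: 2100 = 2100
  van 6: 2000 + 800 = 2800
  van 7: 2000 = 2000
  van 8: 2000 = 2000
  van 9: 1600 = 1600
Every load is within 2800 kg, so 9 vans suffice.

Yes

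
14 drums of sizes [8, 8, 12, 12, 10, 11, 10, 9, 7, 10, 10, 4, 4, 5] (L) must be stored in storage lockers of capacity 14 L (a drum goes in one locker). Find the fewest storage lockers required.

11

Total = 12 + 12 + 11 + 10 + 10 + 10 + 10 + 9 + 8 + 8 + 7 + 5 + 4 + 4 = 120 L.
Lower bound: ⌈120/14⌉ = 9 storage lockers.
Also, 10 drums each exceed 7 L, and no two of those can share a locker, so at least 10 storage lockers are needed.
A packing using 11 storage lockers:
  locker 1: 12 = 12
  locker 2: 12 = 12
  locker 3: 11 = 11
  locker 4: 10 + 4 = 14
  locker 5: 10 + 4 = 14
  locker 6: 10 = 10
  locker 7: 10 = 10
  locker 8: 9 + 5 = 14
  locker 9: 8 = 8
  locker 10: 8 = 8
  locker 11: 7 = 7
No arrangement into 10 storage lockers stays within capacity, so 11 is optimal.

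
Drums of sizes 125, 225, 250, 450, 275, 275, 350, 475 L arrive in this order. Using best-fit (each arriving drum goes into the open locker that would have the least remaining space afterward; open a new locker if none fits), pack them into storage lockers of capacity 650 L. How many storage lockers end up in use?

5

  125 → locker 1 (new)  [load 125/650]
  225 → locker 1  [load 350/650]
  250 → locker 1  [load 600/650]
  450 → locker 2 (new)  [load 450/650]
  275 → locker 3 (new)  [load 275/650]
  275 → locker 3  [load 550/650]
  350 → locker 4 (new)  [load 350/650]
  475 → locker 5 (new)  [load 475/650]
5 storage lockers opened.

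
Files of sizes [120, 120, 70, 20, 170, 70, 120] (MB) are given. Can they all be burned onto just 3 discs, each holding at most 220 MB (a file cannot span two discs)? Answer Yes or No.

Total = 690 MB; ⌈690/220⌉ = 4.
At least 4 discs are required, but only 3 are allowed.

No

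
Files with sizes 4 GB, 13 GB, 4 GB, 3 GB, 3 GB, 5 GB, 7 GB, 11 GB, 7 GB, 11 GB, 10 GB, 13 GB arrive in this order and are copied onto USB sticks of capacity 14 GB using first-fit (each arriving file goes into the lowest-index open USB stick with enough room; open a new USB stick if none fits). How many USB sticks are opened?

8

  4 → USB stick 1 (new)  [load 4/14]
  13 → USB stick 2 (new)  [load 13/14]
  4 → USB stick 1  [load 8/14]
  3 → USB stick 1  [load 11/14]
  3 → USB stick 1  [load 14/14]
  5 → USB stick 3 (new)  [load 5/14]
  7 → USB stick 3  [load 12/14]
  11 → USB stick 4 (new)  [load 11/14]
  7 → USB stick 5 (new)  [load 7/14]
  11 → USB stick 6 (new)  [load 11/14]
  10 → USB stick 7 (new)  [load 10/14]
  13 → USB stick 8 (new)  [load 13/14]
8 USB sticks opened.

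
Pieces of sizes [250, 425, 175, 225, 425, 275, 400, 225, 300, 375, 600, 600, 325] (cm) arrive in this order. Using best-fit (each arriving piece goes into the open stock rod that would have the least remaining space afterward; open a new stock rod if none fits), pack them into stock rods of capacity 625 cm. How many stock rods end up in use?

  250 → stock rod 1 (new)  [load 250/625]
  425 → stock rod 2 (new)  [load 425/625]
  175 → stock rod 2  [load 600/625]
  225 → stock rod 1  [load 475/625]
  425 → stock rod 3 (new)  [load 425/625]
  275 → stock rod 4 (new)  [load 275/625]
  400 → stock rod 5 (new)  [load 400/625]
  225 → stock rod 5  [load 625/625]
  300 → stock rod 4  [load 575/625]
  375 → stock rod 6 (new)  [load 375/625]
  600 → stock rod 7 (new)  [load 600/625]
  600 → stock rod 8 (new)  [load 600/625]
  325 → stock rod 9 (new)  [load 325/625]
9 stock rods opened.

9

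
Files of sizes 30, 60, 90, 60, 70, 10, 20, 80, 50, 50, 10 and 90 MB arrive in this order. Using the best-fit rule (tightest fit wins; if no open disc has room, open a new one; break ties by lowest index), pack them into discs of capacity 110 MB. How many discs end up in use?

7

  30 → disc 1 (new)  [load 30/110]
  60 → disc 1  [load 90/110]
  90 → disc 2 (new)  [load 90/110]
  60 → disc 3 (new)  [load 60/110]
  70 → disc 4 (new)  [load 70/110]
  10 → disc 1  [load 100/110]
  20 → disc 2  [load 110/110]
  80 → disc 5 (new)  [load 80/110]
  50 → disc 3  [load 110/110]
  50 → disc 6 (new)  [load 50/110]
  10 → disc 1  [load 110/110]
  90 → disc 7 (new)  [load 90/110]
7 discs opened.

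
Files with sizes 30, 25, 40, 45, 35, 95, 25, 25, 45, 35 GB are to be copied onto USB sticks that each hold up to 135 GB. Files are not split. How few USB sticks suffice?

3

Total = 95 + 45 + 45 + 40 + 35 + 35 + 30 + 25 + 25 + 25 = 400 GB.
Lower bound: ⌈400/135⌉ = 3 USB sticks.
A packing using 3 USB sticks:
  USB stick 1: 95 + 40 = 135
  USB stick 2: 45 + 35 + 30 + 25 = 135
  USB stick 3: 45 + 35 + 25 + 25 = 130
This matches the lower bound, so 3 is optimal.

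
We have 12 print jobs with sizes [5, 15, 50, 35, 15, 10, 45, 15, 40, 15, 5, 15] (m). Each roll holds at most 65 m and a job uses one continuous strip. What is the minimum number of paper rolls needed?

5

Total = 50 + 45 + 40 + 35 + 15 + 15 + 15 + 15 + 15 + 10 + 5 + 5 = 265 m.
Lower bound: ⌈265/65⌉ = 5 paper rolls.
A packing using 5 paper rolls:
  roll 1: 50 + 15 = 65
  roll 2: 45 + 15 + 5 = 65
  roll 3: 40 + 15 + 10 = 65
  roll 4: 35 + 15 + 15 = 65
  roll 5: 5 = 5
This matches the lower bound, so 5 is optimal.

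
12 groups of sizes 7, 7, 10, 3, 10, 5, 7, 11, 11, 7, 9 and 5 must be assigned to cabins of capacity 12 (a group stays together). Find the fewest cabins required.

9

Total = 11 + 11 + 10 + 10 + 9 + 7 + 7 + 7 + 7 + 5 + 5 + 3 = 92.
Lower bound: ⌈92/12⌉ = 8 cabins.
Also, 9 groups each exceed 6, and no two of those can share a cabin, so at least 9 cabins are needed.
A packing using 9 cabins:
  cabin 1: 11 = 11
  cabin 2: 11 = 11
  cabin 3: 10 = 10
  cabin 4: 10 = 10
  cabin 5: 9 + 3 = 12
  cabin 6: 7 + 5 = 12
  cabin 7: 7 + 5 = 12
  cabin 8: 7 = 7
  cabin 9: 7 = 7
This matches the lower bound, so 9 is optimal.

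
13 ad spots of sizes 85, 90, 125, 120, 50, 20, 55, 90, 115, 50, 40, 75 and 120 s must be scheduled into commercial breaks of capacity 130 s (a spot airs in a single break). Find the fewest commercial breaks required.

9

Total = 125 + 120 + 120 + 115 + 90 + 90 + 85 + 75 + 55 + 50 + 50 + 40 + 20 = 1035 s.
Lower bound: ⌈1035/130⌉ = 8 commercial breaks.
A packing using 9 commercial breaks:
  break 1: 125 = 125
  break 2: 120 = 120
  break 3: 120 = 120
  break 4: 115 = 115
  break 5: 90 + 40 = 130
  break 6: 90 + 20 = 110
  break 7: 85 = 85
  break 8: 75 + 55 = 130
  break 9: 50 + 50 = 100
No arrangement into 8 commercial breaks stays within capacity, so 9 is optimal.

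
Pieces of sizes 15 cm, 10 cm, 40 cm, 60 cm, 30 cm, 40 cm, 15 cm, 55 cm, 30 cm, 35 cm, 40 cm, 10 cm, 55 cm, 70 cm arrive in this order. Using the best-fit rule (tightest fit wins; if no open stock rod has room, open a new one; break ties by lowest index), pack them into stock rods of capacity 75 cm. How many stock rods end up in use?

8

  15 → stock rod 1 (new)  [load 15/75]
  10 → stock rod 1  [load 25/75]
  40 → stock rod 1  [load 65/75]
  60 → stock rod 2 (new)  [load 60/75]
  30 → stock rod 3 (new)  [load 30/75]
  40 → stock rod 3  [load 70/75]
  15 → stock rod 2  [load 75/75]
  55 → stock rod 4 (new)  [load 55/75]
  30 → stock rod 5 (new)  [load 30/75]
  35 → stock rod 5  [load 65/75]
  40 → stock rod 6 (new)  [load 40/75]
  10 → stock rod 1  [load 75/75]
  55 → stock rod 7 (new)  [load 55/75]
  70 → stock rod 8 (new)  [load 70/75]
8 stock rods opened.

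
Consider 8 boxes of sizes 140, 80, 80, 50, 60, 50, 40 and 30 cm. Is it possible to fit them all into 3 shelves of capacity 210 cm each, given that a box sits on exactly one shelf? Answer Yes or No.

Yes

A valid assignment using 3 shelves:
  shelf 1: 140 + 60 = 200
  shelf 2: 80 + 80 + 50 = 210
  shelf 3: 50 + 40 + 30 = 120
Every load is within 210 cm, so 3 shelves suffice.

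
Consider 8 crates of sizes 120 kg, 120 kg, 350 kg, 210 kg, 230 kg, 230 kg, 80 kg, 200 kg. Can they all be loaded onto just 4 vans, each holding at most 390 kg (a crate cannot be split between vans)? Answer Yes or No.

No

Total = 1540 kg; ⌈1540/390⌉ = 4.
5 crates each exceed half the capacity and cannot share a van, forcing at least 5 vans.
At least 5 vans are required, but only 4 are allowed.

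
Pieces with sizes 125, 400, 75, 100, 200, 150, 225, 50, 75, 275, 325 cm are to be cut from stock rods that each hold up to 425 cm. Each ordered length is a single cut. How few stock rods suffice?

5

Total = 400 + 325 + 275 + 225 + 200 + 150 + 125 + 100 + 75 + 75 + 50 = 2000 cm.
Lower bound: ⌈2000/425⌉ = 5 stock rods.
A packing using 5 stock rods:
  stock rod 1: 400 = 400
  stock rod 2: 325 + 100 = 425
  stock rod 3: 275 + 150 = 425
  stock rod 4: 225 + 200 = 425
  stock rod 5: 125 + 75 + 75 + 50 = 325
This matches the lower bound, so 5 is optimal.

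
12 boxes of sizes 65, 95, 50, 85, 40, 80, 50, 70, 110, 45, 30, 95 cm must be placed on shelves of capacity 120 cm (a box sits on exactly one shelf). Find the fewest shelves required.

Total = 110 + 95 + 95 + 85 + 80 + 70 + 65 + 50 + 50 + 45 + 40 + 30 = 815 cm.
Lower bound: ⌈815/120⌉ = 7 shelves.
A packing using 8 shelves:
  shelf 1: 110 = 110
  shelf 2: 95 = 95
  shelf 3: 95 = 95
  shelf 4: 85 + 30 = 115
  shelf 5: 80 + 40 = 120
  shelf 6: 70 + 50 = 120
  shelf 7: 65 + 50 = 115
  shelf 8: 45 = 45
No arrangement into 7 shelves stays within capacity, so 8 is optimal.

8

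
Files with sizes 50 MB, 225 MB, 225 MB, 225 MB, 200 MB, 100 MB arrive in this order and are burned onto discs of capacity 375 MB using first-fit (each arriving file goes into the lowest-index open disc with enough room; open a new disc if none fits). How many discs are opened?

4

  50 → disc 1 (new)  [load 50/375]
  225 → disc 1  [load 275/375]
  225 → disc 2 (new)  [load 225/375]
  225 → disc 3 (new)  [load 225/375]
  200 → disc 4 (new)  [load 200/375]
  100 → disc 1  [load 375/375]
4 discs opened.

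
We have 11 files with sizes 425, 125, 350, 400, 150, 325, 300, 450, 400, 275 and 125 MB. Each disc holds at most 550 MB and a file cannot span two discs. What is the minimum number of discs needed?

Total = 450 + 425 + 400 + 400 + 350 + 325 + 300 + 275 + 150 + 125 + 125 = 3325 MB.
Lower bound: ⌈3325/550⌉ = 7 discs.
A packing using 8 discs:
  disc 1: 450 = 450
  disc 2: 425 + 125 = 550
  disc 3: 400 + 150 = 550
  disc 4: 400 + 125 = 525
  disc 5: 350 = 350
  disc 6: 325 = 325
  disc 7: 300 = 300
  disc 8: 275 = 275
No arrangement into 7 discs stays within capacity, so 8 is optimal.

8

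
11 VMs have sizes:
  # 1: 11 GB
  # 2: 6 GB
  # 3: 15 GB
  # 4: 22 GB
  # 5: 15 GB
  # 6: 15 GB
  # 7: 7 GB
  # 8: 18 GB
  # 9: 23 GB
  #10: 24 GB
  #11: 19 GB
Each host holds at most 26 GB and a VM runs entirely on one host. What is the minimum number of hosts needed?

8

Total = 24 + 23 + 22 + 19 + 18 + 15 + 15 + 15 + 11 + 7 + 6 = 175 GB.
Lower bound: ⌈175/26⌉ = 7 hosts.
Also, 8 VMs each exceed 13 GB, and no two of those can share a host, so at least 8 hosts are needed.
A packing using 8 hosts:
  host 1: 24 = 24
  host 2: 23 = 23
  host 3: 22 = 22
  host 4: 19 + 7 = 26
  host 5: 18 + 6 = 24
  host 6: 15 + 11 = 26
  host 7: 15 = 15
  host 8: 15 = 15
This matches the lower bound, so 8 is optimal.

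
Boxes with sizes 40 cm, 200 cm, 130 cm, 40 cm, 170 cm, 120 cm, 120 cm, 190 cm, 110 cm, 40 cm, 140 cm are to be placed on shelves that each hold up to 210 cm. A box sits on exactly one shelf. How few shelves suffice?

Total = 200 + 190 + 170 + 140 + 130 + 120 + 120 + 110 + 40 + 40 + 40 = 1300 cm.
Lower bound: ⌈1300/210⌉ = 7 shelves.
Also, 8 boxes each exceed 105 cm, and no two of those can share a shelf, so at least 8 shelves are needed.
A packing using 8 shelves:
  shelf 1: 200 = 200
  shelf 2: 190 = 190
  shelf 3: 170 + 40 = 210
  shelf 4: 140 + 40 = 180
  shelf 5: 130 + 40 = 170
  shelf 6: 120 = 120
  shelf 7: 120 = 120
  shelf 8: 110 = 110
This matches the lower bound, so 8 is optimal.

8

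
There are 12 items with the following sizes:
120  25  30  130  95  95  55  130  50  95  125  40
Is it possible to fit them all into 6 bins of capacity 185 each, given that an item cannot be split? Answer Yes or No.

Total = 990; ⌈990/185⌉ = 6.
7 items each exceed half the capacity and cannot share a bin, forcing at least 7 bins.
At least 7 bins are required, but only 6 are allowed.

No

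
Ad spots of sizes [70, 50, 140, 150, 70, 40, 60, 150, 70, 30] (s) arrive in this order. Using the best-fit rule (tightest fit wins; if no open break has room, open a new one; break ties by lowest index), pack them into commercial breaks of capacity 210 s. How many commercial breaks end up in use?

  70 → break 1 (new)  [load 70/210]
  50 → break 1  [load 120/210]
  140 → break 2 (new)  [load 140/210]
  150 → break 3 (new)  [load 150/210]
  70 → break 2  [load 210/210]
  40 → break 3  [load 190/210]
  60 → break 1  [load 180/210]
  150 → break 4 (new)  [load 150/210]
  70 → break 5 (new)  [load 70/210]
  30 → break 1  [load 210/210]
5 commercial breaks opened.

5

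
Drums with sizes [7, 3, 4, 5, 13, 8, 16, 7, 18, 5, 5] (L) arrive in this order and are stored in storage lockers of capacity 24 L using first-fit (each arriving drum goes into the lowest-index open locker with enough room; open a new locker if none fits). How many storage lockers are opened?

4

  7 → locker 1 (new)  [load 7/24]
  3 → locker 1  [load 10/24]
  4 → locker 1  [load 14/24]
  5 → locker 1  [load 19/24]
  13 → locker 2 (new)  [load 13/24]
  8 → locker 2  [load 21/24]
  16 → locker 3 (new)  [load 16/24]
  7 → locker 3  [load 23/24]
  18 → locker 4 (new)  [load 18/24]
  5 → locker 1  [load 24/24]
  5 → locker 4  [load 23/24]
4 storage lockers opened.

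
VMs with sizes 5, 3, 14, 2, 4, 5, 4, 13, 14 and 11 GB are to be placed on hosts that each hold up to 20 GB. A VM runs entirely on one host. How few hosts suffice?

Total = 14 + 14 + 13 + 11 + 5 + 5 + 4 + 4 + 3 + 2 = 75 GB.
Lower bound: ⌈75/20⌉ = 4 hosts.
A packing using 4 hosts:
  host 1: 14 + 5 = 19
  host 2: 14 + 5 = 19
  host 3: 13 + 4 + 3 = 20
  host 4: 11 + 4 + 2 = 17
This matches the lower bound, so 4 is optimal.

4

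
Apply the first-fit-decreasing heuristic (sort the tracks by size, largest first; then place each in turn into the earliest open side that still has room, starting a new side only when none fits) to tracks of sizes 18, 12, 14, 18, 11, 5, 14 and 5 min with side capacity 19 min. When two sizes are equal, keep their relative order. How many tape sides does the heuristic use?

6

Sorted descending: 18, 18, 14, 14, 12, 11, 5, 5.
  18 → side 1 (new)  [load 18/19]
  18 → side 2 (new)  [load 18/19]
  14 → side 3 (new)  [load 14/19]
  14 → side 4 (new)  [load 14/19]
  12 → side 5 (new)  [load 12/19]
  11 → side 6 (new)  [load 11/19]
  5 → side 3  [load 19/19]
  5 → side 4  [load 19/19]
6 tape sides opened.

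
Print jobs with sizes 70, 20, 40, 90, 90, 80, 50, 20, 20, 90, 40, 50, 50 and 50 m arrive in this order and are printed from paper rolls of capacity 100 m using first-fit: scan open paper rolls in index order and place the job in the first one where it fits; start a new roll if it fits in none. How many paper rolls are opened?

  70 → roll 1 (new)  [load 70/100]
  20 → roll 1  [load 90/100]
  40 → roll 2 (new)  [load 40/100]
  90 → roll 3 (new)  [load 90/100]
  90 → roll 4 (new)  [load 90/100]
  80 → roll 5 (new)  [load 80/100]
  50 → roll 2  [load 90/100]
  20 → roll 5  [load 100/100]
  20 → roll 6 (new)  [load 20/100]
  90 → roll 7 (new)  [load 90/100]
  40 → roll 6  [load 60/100]
  50 → roll 8 (new)  [load 50/100]
  50 → roll 8  [load 100/100]
  50 → roll 9 (new)  [load 50/100]
9 paper rolls opened.

9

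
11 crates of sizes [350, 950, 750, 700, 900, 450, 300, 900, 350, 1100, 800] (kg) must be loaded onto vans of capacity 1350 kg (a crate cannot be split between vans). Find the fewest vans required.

7

Total = 1100 + 950 + 900 + 900 + 800 + 750 + 700 + 450 + 350 + 350 + 300 = 7550 kg.
Lower bound: ⌈7550/1350⌉ = 6 vans.
Also, 7 crates each exceed 675 kg, and no two of those can share a van, so at least 7 vans are needed.
A packing using 7 vans:
  van 1: 1100 = 1100
  van 2: 950 + 350 = 1300
  van 3: 900 + 450 = 1350
  van 4: 900 + 350 = 1250
  van 5: 800 + 300 = 1100
  van 6: 750 = 750
  van 7: 700 = 700
This matches the lower bound, so 7 is optimal.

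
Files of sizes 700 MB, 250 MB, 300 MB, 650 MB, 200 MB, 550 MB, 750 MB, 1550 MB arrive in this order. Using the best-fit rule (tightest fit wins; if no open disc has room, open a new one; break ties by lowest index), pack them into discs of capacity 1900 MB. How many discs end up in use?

  700 → disc 1 (new)  [load 700/1900]
  250 → disc 1  [load 950/1900]
  300 → disc 1  [load 1250/1900]
  650 → disc 1  [load 1900/1900]
  200 → disc 2 (new)  [load 200/1900]
  550 → disc 2  [load 750/1900]
  750 → disc 2  [load 1500/1900]
  1550 → disc 3 (new)  [load 1550/1900]
3 discs opened.

3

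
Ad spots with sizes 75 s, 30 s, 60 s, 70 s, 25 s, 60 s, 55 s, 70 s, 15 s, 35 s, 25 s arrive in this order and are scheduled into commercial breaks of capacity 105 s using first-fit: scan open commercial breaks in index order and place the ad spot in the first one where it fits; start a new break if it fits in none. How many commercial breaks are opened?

6

  75 → break 1 (new)  [load 75/105]
  30 → break 1  [load 105/105]
  60 → break 2 (new)  [load 60/105]
  70 → break 3 (new)  [load 70/105]
  25 → break 2  [load 85/105]
  60 → break 4 (new)  [load 60/105]
  55 → break 5 (new)  [load 55/105]
  70 → break 6 (new)  [load 70/105]
  15 → break 2  [load 100/105]
  35 → break 3  [load 105/105]
  25 → break 4  [load 85/105]
6 commercial breaks opened.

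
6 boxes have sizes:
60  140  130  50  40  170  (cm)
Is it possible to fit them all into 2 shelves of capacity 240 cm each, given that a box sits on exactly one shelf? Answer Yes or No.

No

Total = 590 cm; ⌈590/240⌉ = 3.
At least 3 shelves are required, but only 2 are allowed.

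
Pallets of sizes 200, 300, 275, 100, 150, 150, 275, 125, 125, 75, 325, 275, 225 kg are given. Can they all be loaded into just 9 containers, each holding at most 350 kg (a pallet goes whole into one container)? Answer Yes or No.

A valid assignment using 9 containers:
  container 1: 325 = 325
  container 2: 300 = 300
  container 3: 275 + 75 = 350
  container 4: 275 = 275
  container 5: 275 = 275
  container 6: 225 + 125 = 350
  container 7: 200 + 150 = 350
  container 8: 150 + 125 = 275
  container 9: 100 = 100
Every load is within 350 kg, so 9 containers suffice.

Yes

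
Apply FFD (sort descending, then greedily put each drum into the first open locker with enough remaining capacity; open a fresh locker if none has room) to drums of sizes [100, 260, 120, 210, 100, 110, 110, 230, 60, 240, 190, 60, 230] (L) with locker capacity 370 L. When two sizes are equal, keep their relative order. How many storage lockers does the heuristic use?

Sorted descending: 260, 240, 230, 230, 210, 190, 120, 110, 110, 100, 100, 60, 60.
  260 → locker 1 (new)  [load 260/370]
  240 → locker 2 (new)  [load 240/370]
  230 → locker 3 (new)  [load 230/370]
  230 → locker 4 (new)  [load 230/370]
  210 → locker 5 (new)  [load 210/370]
  190 → locker 6 (new)  [load 190/370]
  120 → locker 2  [load 360/370]
  110 → locker 1  [load 370/370]
  110 → locker 3  [load 340/370]
  100 → locker 4  [load 330/370]
  100 → locker 5  [load 310/370]
  60 → locker 5  [load 370/370]
  60 → locker 6  [load 250/370]
6 storage lockers opened.

6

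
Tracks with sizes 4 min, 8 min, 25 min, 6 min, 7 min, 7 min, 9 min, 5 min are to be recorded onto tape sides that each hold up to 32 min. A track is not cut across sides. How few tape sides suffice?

3

Total = 25 + 9 + 8 + 7 + 7 + 6 + 5 + 4 = 71 min.
Lower bound: ⌈71/32⌉ = 3 tape sides.
A packing using 3 tape sides:
  side 1: 25 + 7 = 32
  side 2: 9 + 8 + 7 + 6 = 30
  side 3: 5 + 4 = 9
This matches the lower bound, so 3 is optimal.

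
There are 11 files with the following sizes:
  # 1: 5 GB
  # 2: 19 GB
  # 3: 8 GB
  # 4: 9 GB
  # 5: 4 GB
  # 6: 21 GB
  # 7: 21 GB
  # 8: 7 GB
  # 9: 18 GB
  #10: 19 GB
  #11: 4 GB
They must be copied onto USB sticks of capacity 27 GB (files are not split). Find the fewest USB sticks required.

Total = 21 + 21 + 19 + 19 + 18 + 9 + 8 + 7 + 5 + 4 + 4 = 135 GB.
Lower bound: ⌈135/27⌉ = 5 USB sticks.
A packing using 6 USB sticks:
  USB stick 1: 21 + 5 = 26
  USB stick 2: 21 + 4 = 25
  USB stick 3: 19 + 8 = 27
  USB stick 4: 19 + 7 = 26
  USB stick 5: 18 + 9 = 27
  USB stick 6: 4 = 4
No arrangement into 5 USB sticks stays within capacity, so 6 is optimal.

6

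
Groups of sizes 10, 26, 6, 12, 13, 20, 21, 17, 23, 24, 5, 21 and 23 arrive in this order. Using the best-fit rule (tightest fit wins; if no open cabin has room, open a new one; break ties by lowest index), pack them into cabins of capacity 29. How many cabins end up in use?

10

  10 → cabin 1 (new)  [load 10/29]
  26 → cabin 2 (new)  [load 26/29]
  6 → cabin 1  [load 16/29]
  12 → cabin 1  [load 28/29]
  13 → cabin 3 (new)  [load 13/29]
  20 → cabin 4 (new)  [load 20/29]
  21 → cabin 5 (new)  [load 21/29]
  17 → cabin 6 (new)  [load 17/29]
  23 → cabin 7 (new)  [load 23/29]
  24 → cabin 8 (new)  [load 24/29]
  5 → cabin 8  [load 29/29]
  21 → cabin 9 (new)  [load 21/29]
  23 → cabin 10 (new)  [load 23/29]
10 cabins opened.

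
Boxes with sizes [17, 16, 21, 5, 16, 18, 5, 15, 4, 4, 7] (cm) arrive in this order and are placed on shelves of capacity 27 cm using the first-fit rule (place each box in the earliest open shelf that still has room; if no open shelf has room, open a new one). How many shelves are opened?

  17 → shelf 1 (new)  [load 17/27]
  16 → shelf 2 (new)  [load 16/27]
  21 → shelf 3 (new)  [load 21/27]
  5 → shelf 1  [load 22/27]
  16 → shelf 4 (new)  [load 16/27]
  18 → shelf 5 (new)  [load 18/27]
  5 → shelf 1  [load 27/27]
  15 → shelf 6 (new)  [load 15/27]
  4 → shelf 2  [load 20/27]
  4 → shelf 2  [load 24/27]
  7 → shelf 4  [load 23/27]
6 shelves opened.

6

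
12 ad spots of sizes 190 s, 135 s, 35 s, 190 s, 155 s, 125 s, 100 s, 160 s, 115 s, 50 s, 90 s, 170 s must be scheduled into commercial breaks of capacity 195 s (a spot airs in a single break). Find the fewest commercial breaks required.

9

Total = 190 + 190 + 170 + 160 + 155 + 135 + 125 + 115 + 100 + 90 + 50 + 35 = 1515 s.
Lower bound: ⌈1515/195⌉ = 8 commercial breaks.
Also, 9 ad spots each exceed 195/2 s, and no two of those can share a break, so at least 9 commercial breaks are needed.
A packing using 9 commercial breaks:
  break 1: 190 = 190
  break 2: 190 = 190
  break 3: 170 = 170
  break 4: 160 + 35 = 195
  break 5: 155 = 155
  break 6: 135 + 50 = 185
  break 7: 125 = 125
  break 8: 115 = 115
  break 9: 100 + 90 = 190
This matches the lower bound, so 9 is optimal.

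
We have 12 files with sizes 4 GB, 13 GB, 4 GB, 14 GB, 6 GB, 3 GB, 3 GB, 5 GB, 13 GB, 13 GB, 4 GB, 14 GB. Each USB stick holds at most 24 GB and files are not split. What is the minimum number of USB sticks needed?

Total = 14 + 14 + 13 + 13 + 13 + 6 + 5 + 4 + 4 + 4 + 3 + 3 = 96 GB.
Lower bound: ⌈96/24⌉ = 4 USB sticks.
Also, 5 files each exceed 12 GB, and no two of those can share a USB stick, so at least 5 USB sticks are needed.
A packing using 5 USB sticks:
  USB stick 1: 14 + 6 + 4 = 24
  USB stick 2: 14 + 5 + 4 = 23
  USB stick 3: 13 + 4 + 3 + 3 = 23
  USB stick 4: 13 = 13
  USB stick 5: 13 = 13
This matches the lower bound, so 5 is optimal.

5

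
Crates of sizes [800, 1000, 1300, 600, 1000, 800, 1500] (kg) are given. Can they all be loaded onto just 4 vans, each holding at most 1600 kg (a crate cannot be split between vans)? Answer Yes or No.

Total = 7000 kg; ⌈7000/1600⌉ = 5.
At least 5 vans are required, but only 4 are allowed.

No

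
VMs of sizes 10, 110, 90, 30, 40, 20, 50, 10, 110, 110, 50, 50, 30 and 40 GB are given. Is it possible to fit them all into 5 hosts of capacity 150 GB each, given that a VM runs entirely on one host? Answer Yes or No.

A valid assignment using 5 hosts:
  host 1: 110 + 40 = 150
  host 2: 110 + 40 = 150
  host 3: 110 + 30 + 10 = 150
  host 4: 90 + 50 + 10 = 150
  host 5: 50 + 50 + 30 + 20 = 150
Every load is within 150 GB, so 5 hosts suffice.

Yes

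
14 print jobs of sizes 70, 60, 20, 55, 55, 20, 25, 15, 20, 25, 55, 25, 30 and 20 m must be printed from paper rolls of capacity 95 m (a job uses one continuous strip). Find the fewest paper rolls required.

Total = 70 + 60 + 55 + 55 + 55 + 30 + 25 + 25 + 25 + 20 + 20 + 20 + 20 + 15 = 495 m.
Lower bound: ⌈495/95⌉ = 6 paper rolls.
A packing using 6 paper rolls:
  roll 1: 70 + 25 = 95
  roll 2: 60 + 30 = 90
  roll 3: 55 + 25 + 15 = 95
  roll 4: 55 + 25 = 80
  roll 5: 55 + 20 + 20 = 95
  roll 6: 20 + 20 = 40
This matches the lower bound, so 6 is optimal.

6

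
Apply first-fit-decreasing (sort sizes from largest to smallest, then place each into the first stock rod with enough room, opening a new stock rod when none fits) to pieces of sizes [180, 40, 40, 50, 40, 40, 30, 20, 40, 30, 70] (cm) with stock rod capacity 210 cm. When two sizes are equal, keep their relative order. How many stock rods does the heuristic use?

3

Sorted descending: 180, 70, 50, 40, 40, 40, 40, 40, 30, 30, 20.
  180 → stock rod 1 (new)  [load 180/210]
  70 → stock rod 2 (new)  [load 70/210]
  50 → stock rod 2  [load 120/210]
  40 → stock rod 2  [load 160/210]
  40 → stock rod 2  [load 200/210]
  40 → stock rod 3 (new)  [load 40/210]
  40 → stock rod 3  [load 80/210]
  40 → stock rod 3  [load 120/210]
  30 → stock rod 1  [load 210/210]
  30 → stock rod 3  [load 150/210]
  20 → stock rod 3  [load 170/210]
3 stock rods opened.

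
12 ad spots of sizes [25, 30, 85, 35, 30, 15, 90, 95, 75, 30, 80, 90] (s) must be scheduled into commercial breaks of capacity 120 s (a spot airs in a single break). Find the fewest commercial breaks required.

Total = 95 + 90 + 90 + 85 + 80 + 75 + 35 + 30 + 30 + 30 + 25 + 15 = 680 s.
Lower bound: ⌈680/120⌉ = 6 commercial breaks.
A packing using 6 commercial breaks:
  break 1: 95 + 25 = 120
  break 2: 90 + 30 = 120
  break 3: 90 + 30 = 120
  break 4: 85 + 35 = 120
  break 5: 80 + 30 = 110
  break 6: 75 + 15 = 90
This matches the lower bound, so 6 is optimal.

6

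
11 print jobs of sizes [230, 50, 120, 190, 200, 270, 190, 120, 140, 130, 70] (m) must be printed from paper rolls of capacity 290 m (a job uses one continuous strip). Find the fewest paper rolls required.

7

Total = 270 + 230 + 200 + 190 + 190 + 140 + 130 + 120 + 120 + 70 + 50 = 1710 m.
Lower bound: ⌈1710/290⌉ = 6 paper rolls.
A packing using 7 paper rolls:
  roll 1: 270 = 270
  roll 2: 230 + 50 = 280
  roll 3: 200 + 70 = 270
  roll 4: 190 = 190
  roll 5: 190 = 190
  roll 6: 140 + 130 = 270
  roll 7: 120 + 120 = 240
No arrangement into 6 paper rolls stays within capacity, so 7 is optimal.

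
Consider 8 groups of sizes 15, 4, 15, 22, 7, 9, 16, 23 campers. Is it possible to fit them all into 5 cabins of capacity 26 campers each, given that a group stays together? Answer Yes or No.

Yes

A valid assignment using 5 cabins:
  cabin 1: 23 = 23
  cabin 2: 22 + 4 = 26
  cabin 3: 16 + 9 = 25
  cabin 4: 15 + 7 = 22
  cabin 5: 15 = 15
Every load is within 26 campers, so 5 cabins suffice.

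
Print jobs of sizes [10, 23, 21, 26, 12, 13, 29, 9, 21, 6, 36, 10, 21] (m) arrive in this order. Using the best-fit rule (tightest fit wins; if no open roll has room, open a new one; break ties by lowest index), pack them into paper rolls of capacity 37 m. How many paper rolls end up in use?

7

  10 → roll 1 (new)  [load 10/37]
  23 → roll 1  [load 33/37]
  21 → roll 2 (new)  [load 21/37]
  26 → roll 3 (new)  [load 26/37]
  12 → roll 2  [load 33/37]
  13 → roll 4 (new)  [load 13/37]
  29 → roll 5 (new)  [load 29/37]
  9 → roll 3  [load 35/37]
  21 → roll 4  [load 34/37]
  6 → roll 5  [load 35/37]
  36 → roll 6 (new)  [load 36/37]
  10 → roll 7 (new)  [load 10/37]
  21 → roll 7  [load 31/37]
7 paper rolls opened.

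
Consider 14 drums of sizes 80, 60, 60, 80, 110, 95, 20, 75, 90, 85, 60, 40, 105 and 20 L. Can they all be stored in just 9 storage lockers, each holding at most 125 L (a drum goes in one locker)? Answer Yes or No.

Total = 980 L; ⌈980/125⌉ = 8.
The bound of 8 does not rule out 9, but exhaustive search shows no assignment into 9 storage lockers of capacity 125 L exists — the minimum is 10.

No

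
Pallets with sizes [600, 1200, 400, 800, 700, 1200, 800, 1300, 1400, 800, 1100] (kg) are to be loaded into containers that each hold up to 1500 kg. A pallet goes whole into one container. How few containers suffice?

Total = 1400 + 1300 + 1200 + 1200 + 1100 + 800 + 800 + 800 + 700 + 600 + 400 = 10300 kg.
Lower bound: ⌈10300/1500⌉ = 7 containers.
Also, 8 pallets each exceed 750 kg, and no two of those can share a container, so at least 8 containers are needed.
A packing using 8 containers:
  container 1: 1400 = 1400
  container 2: 1300 = 1300
  container 3: 1200 = 1200
  container 4: 1200 = 1200
  container 5: 1100 + 400 = 1500
  container 6: 800 + 700 = 1500
  container 7: 800 + 600 = 1400
  container 8: 800 = 800
This matches the lower bound, so 8 is optimal.

8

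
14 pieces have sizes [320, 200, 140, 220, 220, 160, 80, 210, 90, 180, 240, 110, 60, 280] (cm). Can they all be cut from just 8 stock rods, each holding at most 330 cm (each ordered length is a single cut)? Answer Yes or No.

Total = 2510 cm; ⌈2510/330⌉ = 8.
The bound of 8 does not rule out 8, but exhaustive search shows no assignment into 8 stock rods of capacity 330 cm exists — the minimum is 9.

No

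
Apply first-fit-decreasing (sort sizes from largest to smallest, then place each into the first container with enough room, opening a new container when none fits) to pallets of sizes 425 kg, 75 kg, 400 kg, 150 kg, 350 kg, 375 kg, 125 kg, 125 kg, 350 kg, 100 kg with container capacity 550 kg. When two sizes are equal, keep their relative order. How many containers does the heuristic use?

Sorted descending: 425, 400, 375, 350, 350, 150, 125, 125, 100, 75.
  425 → container 1 (new)  [load 425/550]
  400 → container 2 (new)  [load 400/550]
  375 → container 3 (new)  [load 375/550]
  350 → container 4 (new)  [load 350/550]
  350 → container 5 (new)  [load 350/550]
  150 → container 2  [load 550/550]
  125 → container 1  [load 550/550]
  125 → container 3  [load 500/550]
  100 → container 4  [load 450/550]
  75 → container 4  [load 525/550]
5 containers opened.

5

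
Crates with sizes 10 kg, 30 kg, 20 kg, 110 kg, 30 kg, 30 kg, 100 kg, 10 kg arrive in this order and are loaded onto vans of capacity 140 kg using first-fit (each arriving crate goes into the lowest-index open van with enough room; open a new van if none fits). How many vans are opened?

3

  10 → van 1 (new)  [load 10/140]
  30 → van 1  [load 40/140]
  20 → van 1  [load 60/140]
  110 → van 2 (new)  [load 110/140]
  30 → van 1  [load 90/140]
  30 → van 1  [load 120/140]
  100 → van 3 (new)  [load 100/140]
  10 → van 1  [load 130/140]
3 vans opened.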